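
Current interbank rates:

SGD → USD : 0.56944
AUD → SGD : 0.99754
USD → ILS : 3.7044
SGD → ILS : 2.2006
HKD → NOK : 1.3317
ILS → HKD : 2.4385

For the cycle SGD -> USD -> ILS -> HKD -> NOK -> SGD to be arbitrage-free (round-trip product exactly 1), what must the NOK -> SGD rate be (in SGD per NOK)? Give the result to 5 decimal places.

0.14598

Known legs of the cycle: 0.56944 × 3.7044 × 2.4385 × 1.3317 = 6.8500699423746912
For no arbitrage the full-cycle product must be 1, so the missing rate is 1 / 6.8500699423746912 ≈ 0.1459839.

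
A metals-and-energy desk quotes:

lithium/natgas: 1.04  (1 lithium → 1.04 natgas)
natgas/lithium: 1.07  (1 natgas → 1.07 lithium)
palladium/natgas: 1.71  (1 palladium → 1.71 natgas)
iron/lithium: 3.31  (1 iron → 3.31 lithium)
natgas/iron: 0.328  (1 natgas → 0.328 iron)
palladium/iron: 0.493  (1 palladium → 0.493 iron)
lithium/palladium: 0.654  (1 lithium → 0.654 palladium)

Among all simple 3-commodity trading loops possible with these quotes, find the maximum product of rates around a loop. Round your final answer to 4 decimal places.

lithium→palladium→natgas→lithium: 0.654 × 1.71 × 1.07 = 1.19662
lithium→natgas→iron→lithium: 1.04 × 0.328 × 3.31 = 1.12911
lithium→palladium→iron→lithium: 0.654 × 0.493 × 3.31 = 1.06722
Maximum is lithium→palladium→natgas→lithium at 1.1966; arbitrage exists.

1.1966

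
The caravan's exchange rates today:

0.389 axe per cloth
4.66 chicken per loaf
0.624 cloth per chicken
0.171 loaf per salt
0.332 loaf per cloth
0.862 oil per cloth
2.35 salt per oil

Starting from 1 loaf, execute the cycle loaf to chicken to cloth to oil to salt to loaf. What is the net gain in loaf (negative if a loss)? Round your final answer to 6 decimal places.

1 loaf × 4.66 = 4.66 chicken
4.66 chicken × 0.624 = 2.90784 cloth
2.90784 cloth × 0.862 = 2.50655808 oil
2.50655808 oil × 2.35 = 5.890411488 salt
5.890411488 salt × 0.171 = 1.007260364448 loaf
Net change: 1.007260364448 − 1 = 0.007260364448 loaf

0.007260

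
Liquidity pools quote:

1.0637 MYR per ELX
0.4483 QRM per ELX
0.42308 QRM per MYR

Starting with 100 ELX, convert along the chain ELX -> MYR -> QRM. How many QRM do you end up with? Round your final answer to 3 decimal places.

100 ELX × 1.0637 = 106.37 MYR
106.37 MYR × 0.42308 = 45.0030196 QRM

45.003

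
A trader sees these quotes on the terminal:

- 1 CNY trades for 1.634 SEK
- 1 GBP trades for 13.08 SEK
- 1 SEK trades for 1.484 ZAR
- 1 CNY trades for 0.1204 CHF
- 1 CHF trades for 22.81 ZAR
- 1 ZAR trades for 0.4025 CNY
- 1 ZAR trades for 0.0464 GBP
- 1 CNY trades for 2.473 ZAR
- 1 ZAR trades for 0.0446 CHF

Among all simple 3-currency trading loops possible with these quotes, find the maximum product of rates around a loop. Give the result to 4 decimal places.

CHF→ZAR→CNY→CHF: 22.81 × 0.4025 × 0.1204 = 1.10540
SEK→ZAR→CNY→SEK: 1.484 × 0.4025 × 1.634 = 0.97600
GBP→SEK→ZAR→GBP: 13.08 × 1.484 × 0.0464 = 0.90066
Maximum is CHF→ZAR→CNY→CHF at 1.1054; arbitrage exists.

1.1054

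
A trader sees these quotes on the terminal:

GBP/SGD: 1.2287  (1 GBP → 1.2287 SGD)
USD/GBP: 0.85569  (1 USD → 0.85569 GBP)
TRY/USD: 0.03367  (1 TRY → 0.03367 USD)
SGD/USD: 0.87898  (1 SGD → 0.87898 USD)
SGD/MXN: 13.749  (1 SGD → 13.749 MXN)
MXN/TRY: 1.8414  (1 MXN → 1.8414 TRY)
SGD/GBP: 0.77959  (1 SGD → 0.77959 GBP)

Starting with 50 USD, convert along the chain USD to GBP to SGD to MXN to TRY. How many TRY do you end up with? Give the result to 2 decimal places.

1330.92

50 USD × 0.85569 = 42.7845 GBP
42.7845 GBP × 1.2287 = 52.56931515 SGD
52.56931515 SGD × 13.749 = 722.77551399735 MXN
722.77551399735 MXN × 1.8414 = 1330.91883147472029 TRY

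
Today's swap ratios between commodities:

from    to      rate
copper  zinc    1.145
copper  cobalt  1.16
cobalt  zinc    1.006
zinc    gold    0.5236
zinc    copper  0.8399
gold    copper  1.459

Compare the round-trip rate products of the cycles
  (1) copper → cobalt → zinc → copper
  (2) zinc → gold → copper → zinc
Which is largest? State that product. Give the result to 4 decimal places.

0.9801

(1) 1.16 × 1.006 × 0.8399 = 0.98013
(2) 0.5236 × 1.459 × 1.145 = 0.87470
Highest is cycle (1) at 0.9801 (≤1, no arbitrage).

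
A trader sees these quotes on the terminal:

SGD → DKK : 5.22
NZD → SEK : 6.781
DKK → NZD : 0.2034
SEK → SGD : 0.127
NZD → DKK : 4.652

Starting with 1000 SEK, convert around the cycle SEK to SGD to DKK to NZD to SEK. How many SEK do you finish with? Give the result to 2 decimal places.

914.36

1000 SEK × 0.127 = 127 SGD
127 SGD × 5.22 = 662.94 DKK
662.94 DKK × 0.2034 = 134.841996 NZD
134.841996 NZD × 6.781 = 914.363574876 SEK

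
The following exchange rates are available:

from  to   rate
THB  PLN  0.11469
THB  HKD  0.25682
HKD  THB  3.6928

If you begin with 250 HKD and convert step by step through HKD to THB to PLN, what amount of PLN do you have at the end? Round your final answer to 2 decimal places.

250 HKD × 3.6928 = 923.2 THB
923.2 THB × 0.11469 = 105.881808 PLN

105.88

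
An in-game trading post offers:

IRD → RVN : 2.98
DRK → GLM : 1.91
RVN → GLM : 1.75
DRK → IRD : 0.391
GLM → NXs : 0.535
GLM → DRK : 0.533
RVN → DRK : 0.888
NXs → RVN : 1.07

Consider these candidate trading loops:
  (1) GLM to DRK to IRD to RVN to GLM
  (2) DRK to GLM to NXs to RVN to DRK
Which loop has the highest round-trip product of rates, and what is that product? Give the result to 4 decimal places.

1.0868

(1) 0.533 × 0.391 × 2.98 × 1.75 = 1.08682
(2) 1.91 × 0.535 × 1.07 × 0.888 = 0.97092
Highest is cycle (1) at 1.0868 (>1, arbitrage).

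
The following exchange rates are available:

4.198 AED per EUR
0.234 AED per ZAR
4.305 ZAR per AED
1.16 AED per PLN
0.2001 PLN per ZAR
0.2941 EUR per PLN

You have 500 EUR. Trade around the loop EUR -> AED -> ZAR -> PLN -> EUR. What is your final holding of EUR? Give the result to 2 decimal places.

531.77

500 EUR × 4.198 = 2099 AED
2099 AED × 4.305 = 9036.195 ZAR
9036.195 ZAR × 0.2001 = 1808.1426195 PLN
1808.1426195 PLN × 0.2941 = 531.77474439495 EUR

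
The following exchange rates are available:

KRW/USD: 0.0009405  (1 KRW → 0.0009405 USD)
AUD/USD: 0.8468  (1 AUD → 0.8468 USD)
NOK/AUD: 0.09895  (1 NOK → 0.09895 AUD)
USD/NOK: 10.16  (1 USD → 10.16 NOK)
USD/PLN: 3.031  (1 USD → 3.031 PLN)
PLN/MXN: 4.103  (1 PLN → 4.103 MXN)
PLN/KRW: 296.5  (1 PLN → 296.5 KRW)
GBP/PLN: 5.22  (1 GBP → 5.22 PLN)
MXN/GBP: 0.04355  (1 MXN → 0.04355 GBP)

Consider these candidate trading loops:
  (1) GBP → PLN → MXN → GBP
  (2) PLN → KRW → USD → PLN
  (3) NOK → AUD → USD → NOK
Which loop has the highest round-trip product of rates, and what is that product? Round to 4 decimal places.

(1) 5.22 × 4.103 × 0.04355 = 0.93274
(2) 296.5 × 0.0009405 × 3.031 = 0.84522
(3) 0.09895 × 0.8468 × 10.16 = 0.85132
Highest is cycle (1) at 0.9327 (≤1, no arbitrage).

0.9327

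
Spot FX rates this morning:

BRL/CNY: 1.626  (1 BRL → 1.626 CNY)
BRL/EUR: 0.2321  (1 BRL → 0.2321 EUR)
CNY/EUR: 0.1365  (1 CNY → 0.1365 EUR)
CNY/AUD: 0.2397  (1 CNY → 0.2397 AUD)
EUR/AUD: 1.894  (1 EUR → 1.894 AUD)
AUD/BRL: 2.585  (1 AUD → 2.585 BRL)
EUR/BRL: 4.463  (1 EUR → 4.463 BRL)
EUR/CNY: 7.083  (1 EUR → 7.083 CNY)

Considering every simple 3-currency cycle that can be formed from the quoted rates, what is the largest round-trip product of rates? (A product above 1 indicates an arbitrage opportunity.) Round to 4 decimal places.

1.1364

EUR→AUD→BRL→EUR: 1.894 × 2.585 × 0.2321 = 1.13636
AUD→BRL→CNY→AUD: 2.585 × 1.626 × 0.2397 = 1.00751
EUR→BRL→CNY→EUR: 4.463 × 1.626 × 0.1365 = 0.99056
Maximum is EUR→AUD→BRL→EUR at 1.1364; arbitrage exists.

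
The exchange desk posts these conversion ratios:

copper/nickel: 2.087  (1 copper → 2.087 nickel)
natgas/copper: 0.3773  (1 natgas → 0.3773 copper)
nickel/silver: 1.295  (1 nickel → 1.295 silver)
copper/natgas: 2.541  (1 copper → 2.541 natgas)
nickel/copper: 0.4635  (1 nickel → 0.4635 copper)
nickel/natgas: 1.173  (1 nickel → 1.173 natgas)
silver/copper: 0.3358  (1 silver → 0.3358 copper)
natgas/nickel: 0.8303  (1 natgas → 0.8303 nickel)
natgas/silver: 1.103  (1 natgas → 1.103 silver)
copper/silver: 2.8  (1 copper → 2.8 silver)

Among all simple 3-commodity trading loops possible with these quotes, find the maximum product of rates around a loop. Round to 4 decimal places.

0.9779

copper→natgas→nickel→copper: 2.541 × 0.8303 × 0.4635 = 0.97789
copper→natgas→silver→copper: 2.541 × 1.103 × 0.3358 = 0.94115
copper→nickel→natgas→copper: 2.087 × 1.173 × 0.3773 = 0.92365
copper→nickel→silver→copper: 2.087 × 1.295 × 0.3358 = 0.90755
Maximum is copper→natgas→nickel→copper at 0.9779; no arbitrage — every cycle loses value.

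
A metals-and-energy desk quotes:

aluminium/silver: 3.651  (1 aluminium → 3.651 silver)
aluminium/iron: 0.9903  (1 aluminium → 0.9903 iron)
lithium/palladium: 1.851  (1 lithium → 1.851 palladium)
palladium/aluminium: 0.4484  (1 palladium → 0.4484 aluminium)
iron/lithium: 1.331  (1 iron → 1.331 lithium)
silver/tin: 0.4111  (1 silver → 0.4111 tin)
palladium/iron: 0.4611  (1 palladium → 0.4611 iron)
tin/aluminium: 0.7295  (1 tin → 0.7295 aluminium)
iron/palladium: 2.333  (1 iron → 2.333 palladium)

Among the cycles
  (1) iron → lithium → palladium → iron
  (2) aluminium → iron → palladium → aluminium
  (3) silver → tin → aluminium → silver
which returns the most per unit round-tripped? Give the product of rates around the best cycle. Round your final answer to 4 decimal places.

(1) 1.331 × 1.851 × 0.4611 = 1.13600
(2) 0.9903 × 2.333 × 0.4484 = 1.03597
(3) 0.4111 × 0.7295 × 3.651 = 1.09493
Highest is cycle (1) at 1.1360 (>1, arbitrage).

1.1360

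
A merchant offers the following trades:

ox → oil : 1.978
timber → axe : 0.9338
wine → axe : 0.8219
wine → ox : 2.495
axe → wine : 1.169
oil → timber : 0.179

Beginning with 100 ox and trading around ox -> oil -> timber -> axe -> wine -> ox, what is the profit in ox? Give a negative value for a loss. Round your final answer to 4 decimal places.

100 ox × 1.978 = 197.8 oil
197.8 oil × 0.179 = 35.4062 timber
35.4062 timber × 0.9338 = 33.06230956 axe
33.06230956 axe × 1.169 = 38.64983987564 wine
38.64983987564 wine × 2.495 = 96.4313504897218 ox
Net change: 96.4313504897218 − 100 = -3.5686495102782 ox

-3.5686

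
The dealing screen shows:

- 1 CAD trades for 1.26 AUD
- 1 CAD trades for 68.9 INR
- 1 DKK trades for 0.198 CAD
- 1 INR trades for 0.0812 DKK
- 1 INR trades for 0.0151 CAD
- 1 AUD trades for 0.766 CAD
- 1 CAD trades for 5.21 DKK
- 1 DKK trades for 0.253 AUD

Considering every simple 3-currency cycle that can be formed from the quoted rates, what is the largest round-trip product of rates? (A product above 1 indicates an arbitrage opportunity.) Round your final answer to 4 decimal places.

DKK→CAD→INR→DKK: 0.198 × 68.9 × 0.0812 = 1.10775
DKK→AUD→CAD→DKK: 0.253 × 0.766 × 5.21 = 1.00969
Maximum is DKK→CAD→INR→DKK at 1.1077; arbitrage exists.

1.1077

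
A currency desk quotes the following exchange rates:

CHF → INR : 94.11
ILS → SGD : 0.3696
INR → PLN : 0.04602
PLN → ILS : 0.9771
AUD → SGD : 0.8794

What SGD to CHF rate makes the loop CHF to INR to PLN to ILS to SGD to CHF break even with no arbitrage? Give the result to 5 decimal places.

0.63936

Known legs of the cycle: 94.11 × 0.04602 × 0.9771 × 0.3696 = 1.564059835289952
For no arbitrage the full-cycle product must be 1, so the missing rate is 1 / 1.564059835289952 ≈ 0.6393617.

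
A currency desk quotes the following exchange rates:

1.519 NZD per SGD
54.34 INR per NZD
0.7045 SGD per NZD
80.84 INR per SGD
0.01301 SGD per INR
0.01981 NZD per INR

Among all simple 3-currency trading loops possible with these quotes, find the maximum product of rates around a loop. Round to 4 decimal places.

1.1282

NZD→SGD→INR→NZD: 0.7045 × 80.84 × 0.01981 = 1.12821
NZD→INR→SGD→NZD: 54.34 × 0.01301 × 1.519 = 1.07388
Maximum is NZD→SGD→INR→NZD at 1.1282; arbitrage exists.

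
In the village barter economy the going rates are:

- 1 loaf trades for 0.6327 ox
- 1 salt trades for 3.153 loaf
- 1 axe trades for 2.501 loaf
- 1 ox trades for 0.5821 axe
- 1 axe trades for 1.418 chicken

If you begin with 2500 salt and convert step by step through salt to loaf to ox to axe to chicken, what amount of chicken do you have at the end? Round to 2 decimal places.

4116.57

2500 salt × 3.153 = 7882.5 loaf
7882.5 loaf × 0.6327 = 4987.25775 ox
4987.25775 ox × 0.5821 = 2903.082736275 axe
2903.082736275 axe × 1.418 = 4116.57132003795 chicken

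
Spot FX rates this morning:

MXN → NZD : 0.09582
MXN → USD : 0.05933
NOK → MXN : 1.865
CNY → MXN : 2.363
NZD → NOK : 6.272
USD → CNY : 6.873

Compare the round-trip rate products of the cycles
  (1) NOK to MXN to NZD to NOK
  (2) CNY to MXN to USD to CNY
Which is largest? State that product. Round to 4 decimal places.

1.1208

(1) 1.865 × 0.09582 × 6.272 = 1.12083
(2) 2.363 × 0.05933 × 6.873 = 0.96357
Highest is cycle (1) at 1.1208 (>1, arbitrage).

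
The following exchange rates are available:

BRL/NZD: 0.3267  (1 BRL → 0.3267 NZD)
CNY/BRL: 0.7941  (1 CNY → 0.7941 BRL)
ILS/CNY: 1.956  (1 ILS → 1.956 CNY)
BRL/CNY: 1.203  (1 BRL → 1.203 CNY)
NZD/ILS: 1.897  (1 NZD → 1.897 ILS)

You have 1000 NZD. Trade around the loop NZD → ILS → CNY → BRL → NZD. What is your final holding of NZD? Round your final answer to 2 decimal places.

962.63

1000 NZD × 1.897 = 1897 ILS
1897 ILS × 1.956 = 3710.532 CNY
3710.532 CNY × 0.7941 = 2946.5334612 BRL
2946.5334612 BRL × 0.3267 = 962.63248177404 NZD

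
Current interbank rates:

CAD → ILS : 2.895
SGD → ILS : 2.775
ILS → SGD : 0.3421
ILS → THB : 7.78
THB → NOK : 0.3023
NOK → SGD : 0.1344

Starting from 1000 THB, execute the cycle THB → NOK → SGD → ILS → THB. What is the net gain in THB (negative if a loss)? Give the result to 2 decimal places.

1000 THB × 0.3023 = 302.3 NOK
302.3 NOK × 0.1344 = 40.62912 SGD
40.62912 SGD × 2.775 = 112.745808 ILS
112.745808 ILS × 7.78 = 877.16238624 THB
Net change: 877.16238624 − 1000 = -122.83761376 THB

-122.84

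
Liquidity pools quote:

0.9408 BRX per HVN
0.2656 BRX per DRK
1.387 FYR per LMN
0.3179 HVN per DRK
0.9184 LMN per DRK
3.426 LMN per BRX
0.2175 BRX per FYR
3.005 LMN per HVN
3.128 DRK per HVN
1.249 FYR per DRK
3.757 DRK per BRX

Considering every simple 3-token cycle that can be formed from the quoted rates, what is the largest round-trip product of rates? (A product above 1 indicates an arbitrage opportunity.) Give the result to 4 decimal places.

1.1236

HVN→BRX→DRK→HVN: 0.9408 × 3.757 × 0.3179 = 1.12364
BRX→LMN→FYR→BRX: 3.426 × 1.387 × 0.2175 = 1.03353
DRK→FYR→BRX→DRK: 1.249 × 0.2175 × 3.757 = 1.02062
Maximum is HVN→BRX→DRK→HVN at 1.1236; arbitrage exists.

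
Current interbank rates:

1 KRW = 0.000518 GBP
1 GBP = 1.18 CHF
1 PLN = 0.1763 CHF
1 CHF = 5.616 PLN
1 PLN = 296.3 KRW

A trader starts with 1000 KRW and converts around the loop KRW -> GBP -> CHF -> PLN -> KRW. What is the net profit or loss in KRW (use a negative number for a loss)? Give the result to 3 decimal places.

17.116

1000 KRW × 0.000518 = 0.518 GBP
0.518 GBP × 1.18 = 0.61124 CHF
0.61124 CHF × 5.616 = 3.43272384 PLN
3.43272384 PLN × 296.3 = 1017.116073792 KRW
Net change: 1017.116073792 − 1000 = 17.116073792 KRW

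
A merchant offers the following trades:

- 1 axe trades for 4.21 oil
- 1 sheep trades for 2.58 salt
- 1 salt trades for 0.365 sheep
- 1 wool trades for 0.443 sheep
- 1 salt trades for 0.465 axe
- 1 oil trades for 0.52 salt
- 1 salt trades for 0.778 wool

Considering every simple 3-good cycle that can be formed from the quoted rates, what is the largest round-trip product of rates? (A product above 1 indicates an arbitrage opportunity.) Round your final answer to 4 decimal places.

1.0180

axe→oil→salt→axe: 4.21 × 0.52 × 0.465 = 1.01798
sheep→salt→wool→sheep: 2.58 × 0.778 × 0.443 = 0.88921
Maximum is axe→oil→salt→axe at 1.0180; arbitrage exists.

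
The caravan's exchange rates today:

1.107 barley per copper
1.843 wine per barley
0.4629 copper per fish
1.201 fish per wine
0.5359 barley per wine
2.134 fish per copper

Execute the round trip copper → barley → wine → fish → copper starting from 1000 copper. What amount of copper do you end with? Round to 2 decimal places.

1000 copper × 1.107 = 1107 barley
1107 barley × 1.843 = 2040.201 wine
2040.201 wine × 1.201 = 2450.281401 fish
2450.281401 fish × 0.4629 = 1134.2352605229 copper

1134.24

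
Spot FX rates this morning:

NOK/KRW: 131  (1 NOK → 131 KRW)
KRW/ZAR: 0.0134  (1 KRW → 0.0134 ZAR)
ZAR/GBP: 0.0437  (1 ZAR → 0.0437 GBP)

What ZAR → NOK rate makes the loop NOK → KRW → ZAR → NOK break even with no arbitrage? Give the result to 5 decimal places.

Known legs of the cycle: 131 × 0.0134 = 1.7554
For no arbitrage the full-cycle product must be 1, so the missing rate is 1 / 1.7554 ≈ 0.5696707.

0.56967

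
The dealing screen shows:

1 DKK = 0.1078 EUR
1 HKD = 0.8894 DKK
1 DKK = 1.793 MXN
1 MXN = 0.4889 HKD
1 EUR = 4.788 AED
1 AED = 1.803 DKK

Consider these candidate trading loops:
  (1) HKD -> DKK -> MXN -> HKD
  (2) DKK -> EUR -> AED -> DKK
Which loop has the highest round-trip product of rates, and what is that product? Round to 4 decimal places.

(1) 0.8894 × 1.793 × 0.4889 = 0.77965
(2) 0.1078 × 4.788 × 1.803 = 0.93061
Highest is cycle (2) at 0.9306 (≤1, no arbitrage).

0.9306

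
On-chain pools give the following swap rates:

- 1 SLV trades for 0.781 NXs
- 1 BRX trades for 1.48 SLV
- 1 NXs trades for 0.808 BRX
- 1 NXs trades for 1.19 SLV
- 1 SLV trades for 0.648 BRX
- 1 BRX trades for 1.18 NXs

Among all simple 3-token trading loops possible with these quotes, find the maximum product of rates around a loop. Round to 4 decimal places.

SLV→NXs→BRX→SLV: 0.781 × 0.808 × 1.48 = 0.93395
SLV→BRX→NXs→SLV: 0.648 × 1.18 × 1.19 = 0.90992
Maximum is SLV→NXs→BRX→SLV at 0.9340; no arbitrage — every cycle loses value.

0.9340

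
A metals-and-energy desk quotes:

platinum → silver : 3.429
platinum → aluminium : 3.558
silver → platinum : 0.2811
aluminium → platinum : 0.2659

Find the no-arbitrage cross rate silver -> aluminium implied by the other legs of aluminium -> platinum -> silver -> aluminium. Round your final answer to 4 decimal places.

1.0968

Known legs of the cycle: 0.2659 × 3.429 = 0.9117711
For no arbitrage the full-cycle product must be 1, so the missing rate is 1 / 0.9117711 ≈ 1.096767.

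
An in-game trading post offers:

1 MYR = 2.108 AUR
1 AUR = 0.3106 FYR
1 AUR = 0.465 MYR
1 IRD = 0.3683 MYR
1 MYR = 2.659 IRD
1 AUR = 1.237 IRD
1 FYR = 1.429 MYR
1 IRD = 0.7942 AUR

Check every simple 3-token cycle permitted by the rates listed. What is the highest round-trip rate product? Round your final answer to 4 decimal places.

0.9820

IRD→AUR→MYR→IRD: 0.7942 × 0.465 × 2.659 = 0.98198
IRD→MYR→AUR→IRD: 0.3683 × 2.108 × 1.237 = 0.96038
FYR→MYR→AUR→FYR: 1.429 × 2.108 × 0.3106 = 0.93563
Maximum is IRD→AUR→MYR→IRD at 0.9820; no arbitrage — every cycle loses value.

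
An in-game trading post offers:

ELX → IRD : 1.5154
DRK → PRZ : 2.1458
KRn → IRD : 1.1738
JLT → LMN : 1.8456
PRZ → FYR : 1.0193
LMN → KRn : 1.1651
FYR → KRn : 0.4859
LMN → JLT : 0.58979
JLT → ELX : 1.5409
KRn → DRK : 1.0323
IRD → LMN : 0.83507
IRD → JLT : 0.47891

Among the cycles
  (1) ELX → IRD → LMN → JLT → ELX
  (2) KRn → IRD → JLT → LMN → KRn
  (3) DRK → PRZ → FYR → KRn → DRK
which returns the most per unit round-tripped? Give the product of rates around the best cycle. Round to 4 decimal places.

(1) 1.5154 × 0.83507 × 0.58979 × 1.5409 = 1.15006
(2) 1.1738 × 0.47891 × 1.8456 × 1.1651 = 1.20878
(3) 2.1458 × 1.0193 × 0.4859 × 1.0323 = 1.09709
Highest is cycle (2) at 1.2088 (>1, arbitrage).

1.2088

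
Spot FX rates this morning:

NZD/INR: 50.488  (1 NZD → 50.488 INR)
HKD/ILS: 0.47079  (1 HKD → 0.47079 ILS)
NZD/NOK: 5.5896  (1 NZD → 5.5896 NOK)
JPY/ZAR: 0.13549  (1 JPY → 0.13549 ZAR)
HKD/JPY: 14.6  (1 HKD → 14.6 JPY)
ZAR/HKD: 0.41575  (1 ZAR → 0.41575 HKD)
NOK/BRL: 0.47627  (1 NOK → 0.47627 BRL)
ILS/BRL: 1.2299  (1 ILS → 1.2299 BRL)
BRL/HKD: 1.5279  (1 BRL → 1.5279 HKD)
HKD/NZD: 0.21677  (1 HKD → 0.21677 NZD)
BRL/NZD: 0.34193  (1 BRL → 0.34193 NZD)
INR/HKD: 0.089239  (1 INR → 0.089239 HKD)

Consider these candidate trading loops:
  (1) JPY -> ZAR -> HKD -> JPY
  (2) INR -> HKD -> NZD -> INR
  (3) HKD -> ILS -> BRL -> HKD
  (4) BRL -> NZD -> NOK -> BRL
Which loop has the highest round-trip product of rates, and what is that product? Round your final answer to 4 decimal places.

(1) 0.13549 × 0.41575 × 14.6 = 0.82242
(2) 0.089239 × 0.21677 × 50.488 = 0.97666
(3) 0.47079 × 1.2299 × 1.5279 = 0.88469
(4) 0.34193 × 5.5896 × 0.47627 = 0.91027
Highest is cycle (2) at 0.9767 (≤1, no arbitrage).

0.9767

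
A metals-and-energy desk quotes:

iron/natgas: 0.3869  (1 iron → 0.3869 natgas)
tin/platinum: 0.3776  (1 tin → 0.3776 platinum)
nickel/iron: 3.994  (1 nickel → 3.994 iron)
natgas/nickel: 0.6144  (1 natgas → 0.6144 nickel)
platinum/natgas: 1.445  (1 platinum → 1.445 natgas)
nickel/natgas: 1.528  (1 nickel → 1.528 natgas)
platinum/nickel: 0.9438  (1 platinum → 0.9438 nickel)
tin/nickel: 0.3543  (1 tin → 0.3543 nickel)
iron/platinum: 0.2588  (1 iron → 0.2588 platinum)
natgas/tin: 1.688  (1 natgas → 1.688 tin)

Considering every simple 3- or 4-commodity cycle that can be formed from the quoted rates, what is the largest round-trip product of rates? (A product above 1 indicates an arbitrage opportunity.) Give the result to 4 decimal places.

nickel→iron→platinum→nickel: 3.994 × 0.2588 × 0.9438 = 0.97556
nickel→iron→natgas→nickel: 3.994 × 0.3869 × 0.6144 = 0.94942
nickel→iron→natgas→tin→nickel: 3.994 × 0.3869 × 1.688 × 0.3543 = 0.92417
tin→platinum→natgas→tin: 0.3776 × 1.445 × 1.688 = 0.92103
nickel→natgas→tin→platinum→nickel: 1.528 × 1.688 × 0.3776 × 0.9438 = 0.91920
nickel→iron→platinum→natgas→nickel: 3.994 × 0.2588 × 1.445 × 0.6144 = 0.91768
nickel→natgas→tin→nickel: 1.528 × 1.688 × 0.3543 = 0.91383
Maximum is nickel→iron→platinum→nickel at 0.9756; no arbitrage — every cycle loses value.

0.9756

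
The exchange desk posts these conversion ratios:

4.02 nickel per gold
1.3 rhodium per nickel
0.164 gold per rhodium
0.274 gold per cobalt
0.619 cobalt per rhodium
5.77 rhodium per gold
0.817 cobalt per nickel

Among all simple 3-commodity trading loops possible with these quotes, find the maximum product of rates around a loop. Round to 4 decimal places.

cobalt→gold→rhodium→cobalt: 0.274 × 5.77 × 0.619 = 0.97863
nickel→cobalt→gold→nickel: 0.817 × 0.274 × 4.02 = 0.89991
nickel→rhodium→gold→nickel: 1.3 × 0.164 × 4.02 = 0.85706
Maximum is cobalt→gold→rhodium→cobalt at 0.9786; no arbitrage — every cycle loses value.

0.9786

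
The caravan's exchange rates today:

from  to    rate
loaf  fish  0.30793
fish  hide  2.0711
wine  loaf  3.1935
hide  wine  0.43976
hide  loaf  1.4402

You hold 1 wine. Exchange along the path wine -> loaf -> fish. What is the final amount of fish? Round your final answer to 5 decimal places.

1 wine × 3.1935 = 3.1935 loaf
3.1935 loaf × 0.30793 = 0.983374455 fish

0.98337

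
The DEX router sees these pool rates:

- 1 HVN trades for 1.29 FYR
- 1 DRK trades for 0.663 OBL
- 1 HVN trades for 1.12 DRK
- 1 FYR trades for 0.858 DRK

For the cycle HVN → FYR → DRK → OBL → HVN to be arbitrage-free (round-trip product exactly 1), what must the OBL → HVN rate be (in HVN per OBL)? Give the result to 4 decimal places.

1.3627

Known legs of the cycle: 1.29 × 0.858 × 0.663 = 0.73382166
For no arbitrage the full-cycle product must be 1, so the missing rate is 1 / 0.73382166 ≈ 1.362729.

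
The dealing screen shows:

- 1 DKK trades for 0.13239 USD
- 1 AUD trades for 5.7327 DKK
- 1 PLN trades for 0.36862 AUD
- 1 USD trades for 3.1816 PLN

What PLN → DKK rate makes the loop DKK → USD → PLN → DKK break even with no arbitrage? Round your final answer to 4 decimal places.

Known legs of the cycle: 0.13239 × 3.1816 = 0.421212024
For no arbitrage the full-cycle product must be 1, so the missing rate is 1 / 0.421212024 ≈ 2.374101.

2.3741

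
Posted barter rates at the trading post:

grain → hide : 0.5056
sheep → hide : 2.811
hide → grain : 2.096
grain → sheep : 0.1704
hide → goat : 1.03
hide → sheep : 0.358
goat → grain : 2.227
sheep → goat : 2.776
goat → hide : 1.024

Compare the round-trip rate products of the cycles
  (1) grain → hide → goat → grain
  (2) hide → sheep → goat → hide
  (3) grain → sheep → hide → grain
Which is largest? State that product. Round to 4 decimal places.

(1) 0.5056 × 1.03 × 2.227 = 1.15975
(2) 0.358 × 2.776 × 1.024 = 1.01766
(3) 0.1704 × 2.811 × 2.096 = 1.00397
Highest is cycle (1) at 1.1598 (>1, arbitrage).

1.1598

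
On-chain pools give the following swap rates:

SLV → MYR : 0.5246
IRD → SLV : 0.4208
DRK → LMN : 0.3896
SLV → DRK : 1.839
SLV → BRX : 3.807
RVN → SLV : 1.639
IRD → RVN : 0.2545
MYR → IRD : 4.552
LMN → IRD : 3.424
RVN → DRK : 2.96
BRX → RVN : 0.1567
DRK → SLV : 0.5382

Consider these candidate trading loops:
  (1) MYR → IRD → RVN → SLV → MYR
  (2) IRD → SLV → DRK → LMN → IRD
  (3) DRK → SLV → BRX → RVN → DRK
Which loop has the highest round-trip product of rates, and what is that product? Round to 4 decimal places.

(1) 4.552 × 0.2545 × 1.639 × 0.5246 = 0.99609
(2) 0.4208 × 1.839 × 0.3896 × 3.424 = 1.03231
(3) 0.5382 × 3.807 × 0.1567 × 2.96 = 0.95036
Highest is cycle (2) at 1.0323 (>1, arbitrage).

1.0323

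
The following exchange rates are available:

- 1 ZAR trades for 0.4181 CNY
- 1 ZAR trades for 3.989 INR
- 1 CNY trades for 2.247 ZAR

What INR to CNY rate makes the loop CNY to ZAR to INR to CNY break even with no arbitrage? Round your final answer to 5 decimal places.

Known legs of the cycle: 2.247 × 3.989 = 8.963283
For no arbitrage the full-cycle product must be 1, so the missing rate is 1 / 8.963283 ≈ 0.1115663.

0.11157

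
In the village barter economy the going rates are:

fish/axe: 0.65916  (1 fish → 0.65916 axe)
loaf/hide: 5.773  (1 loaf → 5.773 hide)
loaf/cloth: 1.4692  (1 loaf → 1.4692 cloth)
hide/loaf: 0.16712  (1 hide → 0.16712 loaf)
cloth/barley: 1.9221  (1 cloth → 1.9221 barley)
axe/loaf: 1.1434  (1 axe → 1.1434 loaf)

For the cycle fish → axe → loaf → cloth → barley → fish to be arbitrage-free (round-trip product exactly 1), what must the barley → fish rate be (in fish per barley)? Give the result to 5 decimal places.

0.46984

Known legs of the cycle: 0.65916 × 1.1434 × 1.4692 × 1.9221 = 2.12836413157399008
For no arbitrage the full-cycle product must be 1, so the missing rate is 1 / 2.12836413157399008 ≈ 0.4698444.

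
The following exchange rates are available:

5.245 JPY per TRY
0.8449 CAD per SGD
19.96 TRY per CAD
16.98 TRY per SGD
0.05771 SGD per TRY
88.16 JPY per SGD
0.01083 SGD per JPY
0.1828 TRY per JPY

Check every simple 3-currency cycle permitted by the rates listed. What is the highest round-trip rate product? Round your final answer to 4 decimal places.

0.9732

CAD→TRY→SGD→CAD: 19.96 × 0.05771 × 0.8449 = 0.97323
JPY→SGD→TRY→JPY: 0.01083 × 16.98 × 5.245 = 0.96452
JPY→TRY→SGD→JPY: 0.1828 × 0.05771 × 88.16 = 0.93003
Maximum is CAD→TRY→SGD→CAD at 0.9732; no arbitrage — every cycle loses value.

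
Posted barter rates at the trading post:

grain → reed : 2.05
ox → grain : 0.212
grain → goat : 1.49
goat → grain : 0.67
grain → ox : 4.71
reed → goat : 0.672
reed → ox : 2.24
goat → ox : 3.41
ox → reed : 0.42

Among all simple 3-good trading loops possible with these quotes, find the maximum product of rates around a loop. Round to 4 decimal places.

1.0772

goat→ox→grain→goat: 3.41 × 0.212 × 1.49 = 1.07715
grain→reed→ox→grain: 2.05 × 2.24 × 0.212 = 0.97350
goat→ox→reed→goat: 3.41 × 0.42 × 0.672 = 0.96244
goat→grain→reed→goat: 0.67 × 2.05 × 0.672 = 0.92299
Maximum is goat→ox→grain→goat at 1.0772; arbitrage exists.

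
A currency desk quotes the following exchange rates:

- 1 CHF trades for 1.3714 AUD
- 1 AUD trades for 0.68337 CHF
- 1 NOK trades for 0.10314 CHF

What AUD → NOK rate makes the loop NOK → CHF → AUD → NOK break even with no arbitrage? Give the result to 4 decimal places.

7.0698

Known legs of the cycle: 0.10314 × 1.3714 = 0.141446196
For no arbitrage the full-cycle product must be 1, so the missing rate is 1 / 0.141446196 ≈ 7.069826.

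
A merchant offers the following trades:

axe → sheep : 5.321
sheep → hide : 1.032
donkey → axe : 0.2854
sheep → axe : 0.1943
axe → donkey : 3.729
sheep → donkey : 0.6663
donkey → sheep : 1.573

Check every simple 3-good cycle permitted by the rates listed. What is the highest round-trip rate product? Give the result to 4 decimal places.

1.1397

axe→donkey→sheep→axe: 3.729 × 1.573 × 0.1943 = 1.13971
axe→sheep→donkey→axe: 5.321 × 0.6663 × 0.2854 = 1.01185
Maximum is axe→donkey→sheep→axe at 1.1397; arbitrage exists.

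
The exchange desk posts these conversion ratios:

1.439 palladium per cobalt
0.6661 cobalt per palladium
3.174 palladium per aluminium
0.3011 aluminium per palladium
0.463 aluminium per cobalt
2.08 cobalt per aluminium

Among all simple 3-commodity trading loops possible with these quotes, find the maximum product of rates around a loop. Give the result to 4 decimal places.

aluminium→palladium→cobalt→aluminium: 3.174 × 0.6661 × 0.463 = 0.97888
aluminium→cobalt→palladium→aluminium: 2.08 × 1.439 × 0.3011 = 0.90123
Maximum is aluminium→palladium→cobalt→aluminium at 0.9789; no arbitrage — every cycle loses value.

0.9789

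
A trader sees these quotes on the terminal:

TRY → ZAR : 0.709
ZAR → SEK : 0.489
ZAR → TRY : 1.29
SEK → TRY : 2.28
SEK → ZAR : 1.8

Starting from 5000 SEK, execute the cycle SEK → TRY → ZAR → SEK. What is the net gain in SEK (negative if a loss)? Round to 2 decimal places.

5000 SEK × 2.28 = 11400 TRY
11400 TRY × 0.709 = 8082.6 ZAR
8082.6 ZAR × 0.489 = 3952.3914 SEK
Net change: 3952.3914 − 5000 = -1047.6086 SEK

-1047.61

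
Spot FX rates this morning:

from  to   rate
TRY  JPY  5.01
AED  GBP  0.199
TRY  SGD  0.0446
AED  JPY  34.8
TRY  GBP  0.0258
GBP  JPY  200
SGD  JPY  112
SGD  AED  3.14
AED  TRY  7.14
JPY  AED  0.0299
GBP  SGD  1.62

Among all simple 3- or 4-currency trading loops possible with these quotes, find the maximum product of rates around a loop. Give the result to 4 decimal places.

JPY→AED→GBP→JPY: 0.0299 × 0.199 × 200 = 1.19002
TRY→GBP→JPY→AED→TRY: 0.0258 × 200 × 0.0299 × 7.14 = 1.10159
JPY→AED→GBP→SGD→JPY: 0.0299 × 0.199 × 1.62 × 112 = 1.07959
TRY→JPY→AED→TRY: 5.01 × 0.0299 × 7.14 = 1.06956
TRY→SGD→JPY→AED→TRY: 0.0446 × 112 × 0.0299 × 7.14 = 1.06641
SGD→AED→GBP→SGD: 3.14 × 0.199 × 1.62 = 1.01227
TRY→SGD→AED→TRY: 0.0446 × 3.14 × 7.14 = 0.99991
TRY→GBP→SGD→AED→TRY: 0.0258 × 1.62 × 3.14 × 7.14 = 0.93705
Maximum is JPY→AED→GBP→JPY at 1.1900; arbitrage exists.

1.1900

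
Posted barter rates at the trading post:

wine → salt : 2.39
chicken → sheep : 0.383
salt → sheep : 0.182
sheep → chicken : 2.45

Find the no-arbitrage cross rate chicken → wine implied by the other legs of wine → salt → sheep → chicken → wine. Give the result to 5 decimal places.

Known legs of the cycle: 2.39 × 0.182 × 2.45 = 1.065701
For no arbitrage the full-cycle product must be 1, so the missing rate is 1 / 1.065701 ≈ 0.9383495.

0.93835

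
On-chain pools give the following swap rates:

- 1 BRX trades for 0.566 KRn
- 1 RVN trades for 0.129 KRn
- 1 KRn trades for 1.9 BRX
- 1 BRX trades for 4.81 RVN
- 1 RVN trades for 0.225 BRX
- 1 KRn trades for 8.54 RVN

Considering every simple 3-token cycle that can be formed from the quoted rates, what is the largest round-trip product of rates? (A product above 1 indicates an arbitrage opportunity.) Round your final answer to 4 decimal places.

1.1789

KRn→BRX→RVN→KRn: 1.9 × 4.81 × 0.129 = 1.17893
KRn→RVN→BRX→KRn: 8.54 × 0.225 × 0.566 = 1.08757
Maximum is KRn→BRX→RVN→KRn at 1.1789; arbitrage exists.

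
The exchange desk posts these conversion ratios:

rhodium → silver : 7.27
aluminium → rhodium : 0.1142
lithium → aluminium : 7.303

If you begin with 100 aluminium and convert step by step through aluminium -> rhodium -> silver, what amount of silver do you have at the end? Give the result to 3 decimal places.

100 aluminium × 0.1142 = 11.42 rhodium
11.42 rhodium × 7.27 = 83.0234 silver

83.023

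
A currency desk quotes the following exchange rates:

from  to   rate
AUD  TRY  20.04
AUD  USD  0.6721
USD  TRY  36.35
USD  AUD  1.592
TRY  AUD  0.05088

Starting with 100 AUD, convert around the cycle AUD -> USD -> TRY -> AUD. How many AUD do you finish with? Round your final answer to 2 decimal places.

124.30

100 AUD × 0.6721 = 67.21 USD
67.21 USD × 36.35 = 2443.0835 TRY
2443.0835 TRY × 0.05088 = 124.30408848 AUD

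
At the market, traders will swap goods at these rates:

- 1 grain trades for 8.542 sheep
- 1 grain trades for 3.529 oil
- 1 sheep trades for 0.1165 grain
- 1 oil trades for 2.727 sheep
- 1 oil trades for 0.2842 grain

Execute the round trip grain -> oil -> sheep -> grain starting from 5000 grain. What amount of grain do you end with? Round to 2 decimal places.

5000 grain × 3.529 = 17645 oil
17645 oil × 2.727 = 48117.915 sheep
48117.915 sheep × 0.1165 = 5605.7370975 grain

5605.74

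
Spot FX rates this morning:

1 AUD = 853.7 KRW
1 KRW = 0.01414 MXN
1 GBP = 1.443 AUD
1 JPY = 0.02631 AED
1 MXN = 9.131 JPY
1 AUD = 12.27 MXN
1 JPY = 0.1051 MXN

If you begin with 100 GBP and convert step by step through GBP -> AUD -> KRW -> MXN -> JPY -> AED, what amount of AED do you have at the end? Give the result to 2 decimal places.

100 GBP × 1.443 = 144.3 AUD
144.3 AUD × 853.7 = 123188.91 KRW
123188.91 KRW × 0.01414 = 1741.8911874 MXN
1741.8911874 MXN × 9.131 = 15905.2084321494 JPY
15905.2084321494 JPY × 0.02631 = 418.466033849850714 AED

418.47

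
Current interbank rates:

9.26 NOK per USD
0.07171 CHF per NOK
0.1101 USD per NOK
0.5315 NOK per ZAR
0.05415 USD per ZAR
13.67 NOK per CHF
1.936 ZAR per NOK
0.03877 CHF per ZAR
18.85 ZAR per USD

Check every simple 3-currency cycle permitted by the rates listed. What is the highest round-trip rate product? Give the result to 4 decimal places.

1.1031

ZAR→NOK→USD→ZAR: 0.5315 × 0.1101 × 18.85 = 1.10307
ZAR→CHF→NOK→ZAR: 0.03877 × 13.67 × 1.936 = 1.02605
ZAR→USD→NOK→ZAR: 0.05415 × 9.26 × 1.936 = 0.97077
Maximum is ZAR→NOK→USD→ZAR at 1.1031; arbitrage exists.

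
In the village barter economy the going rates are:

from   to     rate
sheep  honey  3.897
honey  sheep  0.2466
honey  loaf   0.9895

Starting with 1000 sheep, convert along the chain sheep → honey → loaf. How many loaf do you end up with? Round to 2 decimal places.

1000 sheep × 3.897 = 3897 honey
3897 honey × 0.9895 = 3856.0815 loaf

3856.08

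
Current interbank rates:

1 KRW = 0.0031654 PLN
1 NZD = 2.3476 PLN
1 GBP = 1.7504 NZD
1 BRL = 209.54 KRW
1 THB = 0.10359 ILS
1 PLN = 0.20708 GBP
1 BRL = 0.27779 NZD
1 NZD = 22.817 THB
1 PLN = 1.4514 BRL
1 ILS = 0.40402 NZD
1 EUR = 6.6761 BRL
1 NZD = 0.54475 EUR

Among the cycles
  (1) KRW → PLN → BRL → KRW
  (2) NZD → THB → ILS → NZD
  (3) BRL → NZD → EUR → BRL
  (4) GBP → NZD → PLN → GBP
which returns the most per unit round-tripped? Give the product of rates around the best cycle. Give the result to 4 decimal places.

(1) 0.0031654 × 1.4514 × 209.54 = 0.96268
(2) 22.817 × 0.10359 × 0.40402 = 0.95495
(3) 0.27779 × 0.54475 × 6.6761 = 1.01027
(4) 1.7504 × 2.3476 × 0.20708 = 0.85094
Highest is cycle (3) at 1.0103 (>1, arbitrage).

1.0103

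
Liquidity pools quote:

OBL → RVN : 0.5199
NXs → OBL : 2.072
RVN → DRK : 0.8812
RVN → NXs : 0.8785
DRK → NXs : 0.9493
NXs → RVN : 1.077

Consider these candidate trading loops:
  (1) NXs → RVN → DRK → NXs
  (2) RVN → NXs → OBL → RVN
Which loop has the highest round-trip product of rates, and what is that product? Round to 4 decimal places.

(1) 1.077 × 0.8812 × 0.9493 = 0.90094
(2) 0.8785 × 2.072 × 0.5199 = 0.94635
Highest is cycle (2) at 0.9463 (≤1, no arbitrage).

0.9463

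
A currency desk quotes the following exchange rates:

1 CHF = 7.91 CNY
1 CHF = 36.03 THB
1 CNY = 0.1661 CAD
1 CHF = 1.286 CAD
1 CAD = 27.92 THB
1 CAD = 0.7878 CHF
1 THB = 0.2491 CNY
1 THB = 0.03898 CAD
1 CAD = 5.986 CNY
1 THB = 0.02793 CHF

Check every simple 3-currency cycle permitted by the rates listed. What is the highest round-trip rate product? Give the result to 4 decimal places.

1.1552

THB→CNY→CAD→THB: 0.2491 × 0.1661 × 27.92 = 1.15520
THB→CAD→CHF→THB: 0.03898 × 0.7878 × 36.03 = 1.10643
CHF→CNY→CAD→CHF: 7.91 × 0.1661 × 0.7878 = 1.03505
THB→CHF→CAD→THB: 0.02793 × 1.286 × 27.92 = 1.00283
Maximum is THB→CNY→CAD→THB at 1.1552; arbitrage exists.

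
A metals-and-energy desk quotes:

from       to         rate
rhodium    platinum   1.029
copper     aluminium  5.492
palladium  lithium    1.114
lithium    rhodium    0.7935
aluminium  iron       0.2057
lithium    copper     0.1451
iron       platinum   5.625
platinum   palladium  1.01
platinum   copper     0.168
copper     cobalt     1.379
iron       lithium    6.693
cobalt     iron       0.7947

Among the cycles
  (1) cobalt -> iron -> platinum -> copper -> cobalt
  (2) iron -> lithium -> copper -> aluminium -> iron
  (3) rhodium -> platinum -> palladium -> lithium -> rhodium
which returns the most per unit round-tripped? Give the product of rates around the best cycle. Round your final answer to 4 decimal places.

(1) 0.7947 × 5.625 × 0.168 × 1.379 = 1.03562
(2) 6.693 × 0.1451 × 5.492 × 0.2057 = 1.09712
(3) 1.029 × 1.01 × 1.114 × 0.7935 = 0.91869
Highest is cycle (2) at 1.0971 (>1, arbitrage).

1.0971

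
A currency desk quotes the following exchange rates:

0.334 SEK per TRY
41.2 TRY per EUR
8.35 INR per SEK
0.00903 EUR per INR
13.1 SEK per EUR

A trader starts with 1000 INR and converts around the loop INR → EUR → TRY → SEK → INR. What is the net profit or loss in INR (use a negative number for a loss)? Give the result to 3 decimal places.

37.571

1000 INR × 0.00903 = 9.03 EUR
9.03 EUR × 41.2 = 372.036 TRY
372.036 TRY × 0.334 = 124.260024 SEK
124.260024 SEK × 8.35 = 1037.5712004 INR
Net change: 1037.5712004 − 1000 = 37.5712004 INR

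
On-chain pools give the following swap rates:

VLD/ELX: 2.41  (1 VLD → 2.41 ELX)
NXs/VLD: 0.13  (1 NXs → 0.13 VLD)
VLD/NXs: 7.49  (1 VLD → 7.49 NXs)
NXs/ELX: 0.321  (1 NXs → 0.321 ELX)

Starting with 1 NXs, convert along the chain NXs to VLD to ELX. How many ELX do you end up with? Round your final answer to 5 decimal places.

1 NXs × 0.13 = 0.13 VLD
0.13 VLD × 2.41 = 0.3133 ELX

0.31330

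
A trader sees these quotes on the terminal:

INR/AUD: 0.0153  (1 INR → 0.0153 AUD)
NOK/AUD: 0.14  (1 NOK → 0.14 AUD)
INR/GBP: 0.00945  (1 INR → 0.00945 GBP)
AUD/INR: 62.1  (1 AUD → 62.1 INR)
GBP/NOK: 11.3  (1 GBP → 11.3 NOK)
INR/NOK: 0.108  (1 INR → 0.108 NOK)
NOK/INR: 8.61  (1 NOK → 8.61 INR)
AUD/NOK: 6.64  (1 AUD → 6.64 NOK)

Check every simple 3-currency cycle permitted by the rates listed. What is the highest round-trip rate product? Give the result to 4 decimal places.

AUD→INR→NOK→AUD: 62.1 × 0.108 × 0.14 = 0.93895
INR→GBP→NOK→INR: 0.00945 × 11.3 × 8.61 = 0.91942
AUD→NOK→INR→AUD: 6.64 × 8.61 × 0.0153 = 0.87471
Maximum is AUD→INR→NOK→AUD at 0.9390; no arbitrage — every cycle loses value.

0.9390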